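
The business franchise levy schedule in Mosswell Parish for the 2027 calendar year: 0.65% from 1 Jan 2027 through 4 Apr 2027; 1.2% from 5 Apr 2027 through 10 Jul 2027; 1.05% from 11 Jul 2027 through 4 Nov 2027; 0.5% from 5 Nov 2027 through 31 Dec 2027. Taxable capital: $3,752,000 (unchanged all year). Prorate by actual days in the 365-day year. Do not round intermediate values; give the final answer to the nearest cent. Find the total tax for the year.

1 Jan – 4 Apr 2027: 94 days at 0.65% → $3,752,000 × 0.65% × 94/365 = $6,280.7452
5 Apr – 10 Jul 2027: 97 days at 1.2% → $3,752,000 × 1.2% × 97/365 = $11,965.2822
11 Jul – 4 Nov 2027: 117 days at 1.05% → $3,752,000 × 1.05% × 117/365 = $12,628.3068
5 Nov – 31 Dec 2027: 57 days at 0.5% → $3,752,000 × 0.5% × 57/365 = $2,929.6438
Total = $33,803.9781

$33,803.98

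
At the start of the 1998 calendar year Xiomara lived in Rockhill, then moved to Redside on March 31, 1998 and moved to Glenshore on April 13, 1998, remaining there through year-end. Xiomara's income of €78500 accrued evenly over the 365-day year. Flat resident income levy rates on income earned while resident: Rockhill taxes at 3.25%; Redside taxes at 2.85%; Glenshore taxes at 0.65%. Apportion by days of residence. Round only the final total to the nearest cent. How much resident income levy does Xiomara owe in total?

Rockhill, January 1 – March 30, 1998: 89 days → €78500 × 3.25% × 89/365 = €622.0856
Redside, March 31 – April 12, 1998: 13 days → €78500 × 2.85% × 13/365 = €79.6829
Glenshore, April 13 – December 31, 1998: 263 days → €78500 × 0.65% × 263/365 = €367.6596
Total = €1069.4281

€1069.43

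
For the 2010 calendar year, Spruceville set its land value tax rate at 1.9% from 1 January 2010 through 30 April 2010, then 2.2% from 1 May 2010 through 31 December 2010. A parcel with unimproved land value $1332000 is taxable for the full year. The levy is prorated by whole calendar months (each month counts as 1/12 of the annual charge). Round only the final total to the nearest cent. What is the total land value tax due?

$27972.00

1 January – 30 April 2010: 4 months at 1.9% → $1332000 × 1.9% × 4/12 = $8436.0000
1 May – 31 December 2010: 8 months at 2.2% → $1332000 × 2.2% × 8/12 = $19536.0000
Total = $27972.0000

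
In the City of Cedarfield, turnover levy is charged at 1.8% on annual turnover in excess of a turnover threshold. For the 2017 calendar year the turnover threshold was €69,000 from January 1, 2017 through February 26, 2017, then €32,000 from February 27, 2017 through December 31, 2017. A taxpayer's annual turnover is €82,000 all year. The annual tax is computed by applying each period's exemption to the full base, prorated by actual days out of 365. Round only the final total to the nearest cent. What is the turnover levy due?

€795.99

January 1 – February 26, 2017: 57 days, exemption €69,000 → (€82,000 − €69,000) × 1.8% × 57/365 = €36.5425
February 27 – December 31, 2017: 308 days, exemption €32,000 → (€82,000 − €32,000) × 1.8% × 308/365 = €759.4521
Total = €795.9945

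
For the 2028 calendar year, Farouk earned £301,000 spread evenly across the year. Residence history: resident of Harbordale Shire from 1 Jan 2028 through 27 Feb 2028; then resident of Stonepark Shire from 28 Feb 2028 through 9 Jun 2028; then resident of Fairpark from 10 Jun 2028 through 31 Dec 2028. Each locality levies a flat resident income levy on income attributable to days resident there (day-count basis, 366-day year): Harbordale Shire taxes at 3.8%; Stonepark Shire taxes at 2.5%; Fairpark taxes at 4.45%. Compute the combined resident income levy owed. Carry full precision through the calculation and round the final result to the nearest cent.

£11,432.65

Harbordale Shire, 1 Jan – 27 Feb 2028: 58 days → £301,000 × 3.8% × 58/366 = £1,812.5792
Stonepark Shire, 28 Feb – 9 Jun 2028: 103 days → £301,000 × 2.5% × 103/366 = £2,117.6913
Fairpark, 10 Jun – 31 Dec 2028: 205 days → £301,000 × 4.45% × 205/366 = £7,502.3839
Total = £11,432.6544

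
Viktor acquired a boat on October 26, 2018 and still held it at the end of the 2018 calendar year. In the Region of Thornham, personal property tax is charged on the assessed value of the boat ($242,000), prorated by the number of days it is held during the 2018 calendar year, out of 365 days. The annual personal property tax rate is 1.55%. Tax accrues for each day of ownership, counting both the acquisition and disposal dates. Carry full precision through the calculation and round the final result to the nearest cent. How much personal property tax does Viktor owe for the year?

Days held (October 26 – December 31, 2018): 67 out of 365
Tax = $242,000 × 1.55% × 67/365 = $688.5397

$688.54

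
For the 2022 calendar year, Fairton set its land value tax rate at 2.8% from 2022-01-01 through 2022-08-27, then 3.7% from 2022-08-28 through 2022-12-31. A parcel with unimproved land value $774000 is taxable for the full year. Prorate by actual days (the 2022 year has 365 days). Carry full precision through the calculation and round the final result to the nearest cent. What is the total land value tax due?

$24076.70

2022-01-01 to 2022-08-27: 239 days at 2.8% → $774000 × 2.8% × 239/365 = $14190.7068
2022-08-28 to 2022-12-31: 126 days at 3.7% → $774000 × 3.7% × 126/365 = $9885.9945
Total = $24076.7014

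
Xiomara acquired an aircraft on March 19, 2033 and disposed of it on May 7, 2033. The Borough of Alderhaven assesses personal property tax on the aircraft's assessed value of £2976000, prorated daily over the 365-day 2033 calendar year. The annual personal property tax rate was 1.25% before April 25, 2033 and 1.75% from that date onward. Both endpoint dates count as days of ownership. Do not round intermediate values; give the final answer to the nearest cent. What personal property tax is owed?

£5625.86

March 19 – April 24, 2033: 37 days at 1.25% → £2976000 × 1.25% × 37/365 = £3770.9589
April 25 – May 7, 2033: 13 days at 1.75% → £2976000 × 1.75% × 13/365 = £1854.9041
Total = £5625.8630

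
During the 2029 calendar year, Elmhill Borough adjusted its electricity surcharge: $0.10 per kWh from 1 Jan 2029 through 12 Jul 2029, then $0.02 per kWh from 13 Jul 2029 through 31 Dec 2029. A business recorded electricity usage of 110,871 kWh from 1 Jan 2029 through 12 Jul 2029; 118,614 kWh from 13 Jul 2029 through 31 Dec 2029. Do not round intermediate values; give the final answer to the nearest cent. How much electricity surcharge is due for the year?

1 Jan – 12 Jul 2029: 110,871 kWh at $0.10/kWh → $11,087.10
13 Jul – 31 Dec 2029: 118,614 kWh at $0.02/kWh → $2,372.28

$13,459.38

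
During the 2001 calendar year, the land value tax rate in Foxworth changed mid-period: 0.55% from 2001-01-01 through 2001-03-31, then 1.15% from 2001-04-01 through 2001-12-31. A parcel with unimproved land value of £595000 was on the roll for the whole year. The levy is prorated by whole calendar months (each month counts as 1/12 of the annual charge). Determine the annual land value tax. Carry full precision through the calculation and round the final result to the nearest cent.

£5950.00

2001-01-01 to 2001-03-31: 3 months at 0.55% → £595000 × 0.55% × 3/12 = £818.1250
2001-04-01 to 2001-12-31: 9 months at 1.15% → £595000 × 1.15% × 9/12 = £5131.8750
Total = £5950.0000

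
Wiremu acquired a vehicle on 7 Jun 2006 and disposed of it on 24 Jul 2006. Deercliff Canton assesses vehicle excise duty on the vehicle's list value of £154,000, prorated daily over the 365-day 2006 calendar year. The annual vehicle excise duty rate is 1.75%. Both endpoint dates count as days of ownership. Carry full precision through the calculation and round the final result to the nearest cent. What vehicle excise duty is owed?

Days held (7 Jun – 24 Jul 2006): 48 out of 365
Tax = £154,000 × 1.75% × 48/365 = £354.4110

£354.41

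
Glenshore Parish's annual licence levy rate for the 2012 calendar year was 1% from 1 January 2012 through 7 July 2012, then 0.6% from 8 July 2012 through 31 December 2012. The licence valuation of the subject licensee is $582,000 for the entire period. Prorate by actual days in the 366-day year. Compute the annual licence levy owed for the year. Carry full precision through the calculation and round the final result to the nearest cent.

$4,694.16

1 January – 7 July 2012: 189 days at 1% → $582,000 × 1% × 189/366 = $3,005.4098
8 July – 31 December 2012: 177 days at 0.6% → $582,000 × 0.6% × 177/366 = $1,688.7541
Total = $4,694.1639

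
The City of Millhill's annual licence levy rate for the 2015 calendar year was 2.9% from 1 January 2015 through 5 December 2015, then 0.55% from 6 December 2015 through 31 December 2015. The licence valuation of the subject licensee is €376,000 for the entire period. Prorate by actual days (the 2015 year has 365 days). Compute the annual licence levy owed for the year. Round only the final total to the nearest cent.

1 January – 5 December 2015: 339 days at 2.9% → €376,000 × 2.9% × 339/365 = €10,127.2767
6 December – 31 December 2015: 26 days at 0.55% → €376,000 × 0.55% × 26/365 = €147.3096
Total = €10,274.5863

€10,274.59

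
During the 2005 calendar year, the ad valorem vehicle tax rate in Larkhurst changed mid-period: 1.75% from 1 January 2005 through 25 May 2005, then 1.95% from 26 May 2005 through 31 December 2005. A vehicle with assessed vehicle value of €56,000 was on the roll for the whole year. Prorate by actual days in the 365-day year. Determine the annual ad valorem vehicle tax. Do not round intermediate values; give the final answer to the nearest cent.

1 January – 25 May 2005: 145 days at 1.75% → €56,000 × 1.75% × 145/365 = €389.3151
26 May – 31 December 2005: 220 days at 1.95% → €56,000 × 1.95% × 220/365 = €658.1918
Total = €1,047.5068

€1,047.51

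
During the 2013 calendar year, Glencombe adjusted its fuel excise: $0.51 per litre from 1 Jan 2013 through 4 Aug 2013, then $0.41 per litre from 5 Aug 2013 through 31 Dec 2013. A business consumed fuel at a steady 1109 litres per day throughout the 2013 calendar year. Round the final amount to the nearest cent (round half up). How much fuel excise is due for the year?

1 Jan – 4 Aug 2013: 216 days × 1109 litres/day = 239,544 litres at $0.51/litre → $122,167.44
5 Aug – 31 Dec 2013: 149 days × 1109 litres/day = 165,241 litres at $0.41/litre → $67,748.81

$189,916.25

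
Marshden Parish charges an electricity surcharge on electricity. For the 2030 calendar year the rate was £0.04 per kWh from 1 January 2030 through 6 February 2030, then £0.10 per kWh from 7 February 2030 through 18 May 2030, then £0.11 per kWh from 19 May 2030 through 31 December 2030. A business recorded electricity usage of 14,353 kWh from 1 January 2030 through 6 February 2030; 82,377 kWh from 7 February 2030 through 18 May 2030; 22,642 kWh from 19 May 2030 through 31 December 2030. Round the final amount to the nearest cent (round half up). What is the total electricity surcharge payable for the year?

1 January – 6 February 2030: 14,353 kWh at £0.04/kWh → £574.12
7 February – 18 May 2030: 82,377 kWh at £0.10/kWh → £8,237.70
19 May – 31 December 2030: 22,642 kWh at £0.11/kWh → £2,490.62

£11,302.44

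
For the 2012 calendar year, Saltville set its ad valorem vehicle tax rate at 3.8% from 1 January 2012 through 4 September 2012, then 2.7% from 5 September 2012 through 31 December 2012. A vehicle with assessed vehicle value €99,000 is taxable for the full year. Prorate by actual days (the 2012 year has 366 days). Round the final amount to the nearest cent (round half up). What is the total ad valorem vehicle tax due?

1 January – 4 September 2012: 248 days at 3.8% → €99,000 × 3.8% × 248/366 = €2,549.1148
5 September – 31 December 2012: 118 days at 2.7% → €99,000 × 2.7% × 118/366 = €861.7869
Total = €3,410.9016

€3,410.90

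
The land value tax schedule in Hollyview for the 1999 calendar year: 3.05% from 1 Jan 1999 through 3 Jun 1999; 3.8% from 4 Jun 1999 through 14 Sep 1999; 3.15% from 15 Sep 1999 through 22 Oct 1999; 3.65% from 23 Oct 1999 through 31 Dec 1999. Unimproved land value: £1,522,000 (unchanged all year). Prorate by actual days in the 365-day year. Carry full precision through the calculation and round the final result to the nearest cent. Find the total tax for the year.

£51,552.02

1 Jan – 3 Jun 1999: 154 days at 3.05% → £1,522,000 × 3.05% × 154/365 = £19,585.8466
4 Jun – 14 Sep 1999: 103 days at 3.8% → £1,522,000 × 3.8% × 103/365 = £16,320.8438
15 Sep – 22 Oct 1999: 38 days at 3.15% → £1,522,000 × 3.15% × 38/365 = £4,991.3260
23 Oct – 31 Dec 1999: 70 days at 3.65% → £1,522,000 × 3.65% × 70/365 = £10,654.0000
Total = £51,552.0164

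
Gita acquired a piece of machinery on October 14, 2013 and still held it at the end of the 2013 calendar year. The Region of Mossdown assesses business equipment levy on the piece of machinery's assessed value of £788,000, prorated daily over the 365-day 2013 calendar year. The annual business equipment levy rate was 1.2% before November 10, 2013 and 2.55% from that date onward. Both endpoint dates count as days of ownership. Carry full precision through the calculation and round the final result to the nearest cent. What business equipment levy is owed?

£3,562.19

October 14 – November 9, 2013: 27 days at 1.2% → £788,000 × 1.2% × 27/365 = £699.4849
November 10 – December 31, 2013: 52 days at 2.55% → £788,000 × 2.55% × 52/365 = £2,862.7068
Total = £3,562.1918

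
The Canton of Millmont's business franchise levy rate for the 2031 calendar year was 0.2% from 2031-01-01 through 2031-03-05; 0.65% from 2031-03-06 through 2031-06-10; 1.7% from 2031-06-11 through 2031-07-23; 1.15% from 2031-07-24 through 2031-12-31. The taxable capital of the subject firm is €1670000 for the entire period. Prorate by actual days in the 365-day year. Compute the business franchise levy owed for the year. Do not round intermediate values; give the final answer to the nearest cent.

€15286.22

2031-01-01 to 2031-03-05: 64 days at 0.2% → €1670000 × 0.2% × 64/365 = €585.6438
2031-03-06 to 2031-06-10: 97 days at 0.65% → €1670000 × 0.65% × 97/365 = €2884.7534
2031-06-11 to 2031-07-23: 43 days at 1.7% → €1670000 × 1.7% × 43/365 = €3344.5753
2031-07-24 to 2031-12-31: 161 days at 1.15% → €1670000 × 1.15% × 161/365 = €8471.2466
Total = €15286.2192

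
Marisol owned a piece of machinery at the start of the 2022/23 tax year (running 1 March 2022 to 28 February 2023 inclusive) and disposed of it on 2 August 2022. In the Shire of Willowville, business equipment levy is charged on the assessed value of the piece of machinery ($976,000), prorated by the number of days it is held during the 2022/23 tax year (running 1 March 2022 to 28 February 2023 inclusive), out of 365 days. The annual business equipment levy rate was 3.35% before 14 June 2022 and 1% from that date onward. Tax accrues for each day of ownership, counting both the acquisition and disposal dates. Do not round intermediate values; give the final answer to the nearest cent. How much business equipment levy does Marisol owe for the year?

$10,742.68

1 March – 13 June 2022: 105 days at 3.35% → $976,000 × 3.35% × 105/365 = $9,405.6986
14 June – 2 August 2022: 50 days at 1% → $976,000 × 1% × 50/365 = $1,336.9863
Total = $10,742.6849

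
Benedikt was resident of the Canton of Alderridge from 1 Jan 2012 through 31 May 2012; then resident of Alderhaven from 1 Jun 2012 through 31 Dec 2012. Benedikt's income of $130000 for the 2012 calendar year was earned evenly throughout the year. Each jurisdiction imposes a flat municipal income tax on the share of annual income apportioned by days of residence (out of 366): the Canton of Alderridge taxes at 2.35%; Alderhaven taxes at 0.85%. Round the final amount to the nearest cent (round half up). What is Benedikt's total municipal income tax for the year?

$1914.84

The Canton of Alderridge, 1 Jan – 31 May 2012: 152 days → $130000 × 2.35% × 152/366 = $1268.7432
Alderhaven, 1 Jun – 31 Dec 2012: 214 days → $130000 × 0.85% × 214/366 = $646.0929
Total = $1914.8361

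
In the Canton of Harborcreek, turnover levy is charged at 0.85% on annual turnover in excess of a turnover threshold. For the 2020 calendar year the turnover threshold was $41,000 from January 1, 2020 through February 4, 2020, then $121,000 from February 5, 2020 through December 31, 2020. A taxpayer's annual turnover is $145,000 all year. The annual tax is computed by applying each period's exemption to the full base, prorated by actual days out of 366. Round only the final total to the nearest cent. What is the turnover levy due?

January 1 – February 4, 2020: 35 days, exemption $41,000 → ($145,000 − $41,000) × 0.85% × 35/366 = $84.5355
February 5 – December 31, 2020: 331 days, exemption $121,000 → ($145,000 − $121,000) × 0.85% × 331/366 = $184.4918
Total = $269.0273

$269.03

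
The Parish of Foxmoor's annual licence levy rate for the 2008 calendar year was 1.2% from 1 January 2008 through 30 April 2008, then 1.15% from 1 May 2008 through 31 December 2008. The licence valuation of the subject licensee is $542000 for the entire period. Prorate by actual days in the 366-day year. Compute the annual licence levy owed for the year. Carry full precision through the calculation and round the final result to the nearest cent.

$6322.59

1 January – 30 April 2008: 121 days at 1.2% → $542000 × 1.2% × 121/366 = $2150.2295
1 May – 31 December 2008: 245 days at 1.15% → $542000 × 1.15% × 245/366 = $4172.3634
Total = $6322.5929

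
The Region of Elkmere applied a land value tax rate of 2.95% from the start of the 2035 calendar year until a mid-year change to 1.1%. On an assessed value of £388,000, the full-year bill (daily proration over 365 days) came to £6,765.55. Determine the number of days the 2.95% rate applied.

127 days

Let d = days at the first rate; then 365 − d days at the second rate.
£388,000 × [2.95%·d + 1.1%·(365−d)] / 365 = £6,765.55
Solving gives d = 127, so the new rate took effect on 8 May 2035.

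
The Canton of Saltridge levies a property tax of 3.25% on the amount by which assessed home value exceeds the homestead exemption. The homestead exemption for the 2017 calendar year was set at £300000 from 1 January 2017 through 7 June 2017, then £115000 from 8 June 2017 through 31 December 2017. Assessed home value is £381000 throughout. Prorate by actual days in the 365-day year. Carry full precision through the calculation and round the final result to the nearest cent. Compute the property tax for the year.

1 January – 7 June 2017: 158 days, exemption £300000 → (£381000 − £300000) × 3.25% × 158/365 = £1139.5479
8 June – 31 December 2017: 207 days, exemption £115000 → (£381000 − £115000) × 3.25% × 207/365 = £4902.7808
Total = £6042.3288

£6042.33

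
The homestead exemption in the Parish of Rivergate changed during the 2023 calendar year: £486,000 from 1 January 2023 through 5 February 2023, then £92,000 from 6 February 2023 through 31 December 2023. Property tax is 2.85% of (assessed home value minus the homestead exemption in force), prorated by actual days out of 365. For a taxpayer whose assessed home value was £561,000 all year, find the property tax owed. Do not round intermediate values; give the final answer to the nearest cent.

1 January – 5 February 2023: 36 days, exemption £486,000 → (£561,000 − £486,000) × 2.85% × 36/365 = £210.8219
6 February – 31 December 2023: 329 days, exemption £92,000 → (£561,000 − £92,000) × 2.85% × 329/365 = £12,048.1603
Total = £12,258.9822

£12,258.98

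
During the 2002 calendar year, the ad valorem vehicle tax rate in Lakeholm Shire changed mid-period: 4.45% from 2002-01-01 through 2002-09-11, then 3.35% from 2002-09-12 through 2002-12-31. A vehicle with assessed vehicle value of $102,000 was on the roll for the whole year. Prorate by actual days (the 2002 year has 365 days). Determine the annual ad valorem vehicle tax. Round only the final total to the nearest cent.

2002-01-01 to 2002-09-11: 254 days at 4.45% → $102,000 × 4.45% × 254/365 = $3,158.6466
2002-09-12 to 2002-12-31: 111 days at 3.35% → $102,000 × 3.35% × 111/365 = $1,039.1425
Total = $4,197.7890

$4,197.79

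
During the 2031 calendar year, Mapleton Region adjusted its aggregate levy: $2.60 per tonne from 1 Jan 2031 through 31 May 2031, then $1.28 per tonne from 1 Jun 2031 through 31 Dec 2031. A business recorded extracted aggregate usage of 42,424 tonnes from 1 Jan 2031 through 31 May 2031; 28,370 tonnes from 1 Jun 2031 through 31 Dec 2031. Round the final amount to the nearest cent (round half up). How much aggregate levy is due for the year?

1 Jan – 31 May 2031: 42,424 tonnes at $2.60/tonne → $110,302.40
1 Jun – 31 Dec 2031: 28,370 tonnes at $1.28/tonne → $36,313.60

$146,616.00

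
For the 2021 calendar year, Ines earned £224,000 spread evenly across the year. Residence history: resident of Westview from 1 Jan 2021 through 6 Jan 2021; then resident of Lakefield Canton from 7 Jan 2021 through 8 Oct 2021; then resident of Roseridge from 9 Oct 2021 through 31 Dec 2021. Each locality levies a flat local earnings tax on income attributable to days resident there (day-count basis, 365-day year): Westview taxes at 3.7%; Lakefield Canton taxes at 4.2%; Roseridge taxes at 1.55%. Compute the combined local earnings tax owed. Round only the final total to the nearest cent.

Westview, 1 Jan – 6 Jan 2021: 6 days → £224,000 × 3.7% × 6/365 = £136.2411
Lakefield Canton, 7 Jan – 8 Oct 2021: 275 days → £224,000 × 4.2% × 275/365 = £7,088.2192
Roseridge, 9 Oct – 31 Dec 2021: 84 days → £224,000 × 1.55% × 84/365 = £799.0356
Total = £8,023.4959

£8,023.50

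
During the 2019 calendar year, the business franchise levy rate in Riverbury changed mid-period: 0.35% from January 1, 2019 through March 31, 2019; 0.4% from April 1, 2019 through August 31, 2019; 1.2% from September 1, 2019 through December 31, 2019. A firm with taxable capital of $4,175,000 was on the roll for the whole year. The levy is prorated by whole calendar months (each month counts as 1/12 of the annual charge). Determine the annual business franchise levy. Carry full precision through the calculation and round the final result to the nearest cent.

January 1 – March 31, 2019: 3 months at 0.35% → $4,175,000 × 0.35% × 3/12 = $3,653.1250
April 1 – August 31, 2019: 5 months at 0.4% → $4,175,000 × 0.4% × 5/12 = $6,958.3333
September 1 – December 31, 2019: 4 months at 1.2% → $4,175,000 × 1.2% × 4/12 = $16,700.0000
Total = $27,311.4583

$27,311.46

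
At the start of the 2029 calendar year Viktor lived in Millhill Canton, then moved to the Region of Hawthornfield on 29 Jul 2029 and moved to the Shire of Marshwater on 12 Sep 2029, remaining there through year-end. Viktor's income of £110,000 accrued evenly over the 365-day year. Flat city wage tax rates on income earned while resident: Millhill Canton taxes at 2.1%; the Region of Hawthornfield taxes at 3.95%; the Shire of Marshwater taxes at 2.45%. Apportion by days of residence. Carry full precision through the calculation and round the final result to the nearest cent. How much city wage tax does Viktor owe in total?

Millhill Canton, 1 Jan – 28 Jul 2029: 209 days → £110,000 × 2.1% × 209/365 = £1,322.7123
The Region of Hawthornfield, 29 Jul – 11 Sep 2029: 45 days → £110,000 × 3.95% × 45/365 = £535.6849
The Shire of Marshwater, 12 Sep – 31 Dec 2029: 111 days → £110,000 × 2.45% × 111/365 = £819.5753
Total = £2,677.9726

£2,677.97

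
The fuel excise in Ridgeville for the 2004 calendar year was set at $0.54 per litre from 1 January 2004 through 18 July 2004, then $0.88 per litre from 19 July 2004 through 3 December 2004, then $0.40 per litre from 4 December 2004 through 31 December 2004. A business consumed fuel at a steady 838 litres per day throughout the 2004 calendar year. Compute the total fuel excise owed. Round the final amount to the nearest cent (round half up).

1 January – 18 July 2004: 200 days × 838 litres/day = 167,600 litres at $0.54/litre → $90,504.00
19 July – 3 December 2004: 138 days × 838 litres/day = 115,644 litres at $0.88/litre → $101,766.72
4 December – 31 December 2004: 28 days × 838 litres/day = 23,464 litres at $0.40/litre → $9,385.60

$201,656.32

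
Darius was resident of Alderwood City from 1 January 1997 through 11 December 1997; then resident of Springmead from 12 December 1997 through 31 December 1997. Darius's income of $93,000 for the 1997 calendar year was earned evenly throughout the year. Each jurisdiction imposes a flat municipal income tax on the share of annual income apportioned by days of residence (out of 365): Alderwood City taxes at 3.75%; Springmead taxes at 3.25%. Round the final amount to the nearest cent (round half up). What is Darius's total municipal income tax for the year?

Alderwood City, 1 January – 11 December 1997: 345 days → $93,000 × 3.75% × 345/365 = $3,296.4041
Springmead, 12 December – 31 December 1997: 20 days → $93,000 × 3.25% × 20/365 = $165.6164
Total = $3,462.0205

$3,462.02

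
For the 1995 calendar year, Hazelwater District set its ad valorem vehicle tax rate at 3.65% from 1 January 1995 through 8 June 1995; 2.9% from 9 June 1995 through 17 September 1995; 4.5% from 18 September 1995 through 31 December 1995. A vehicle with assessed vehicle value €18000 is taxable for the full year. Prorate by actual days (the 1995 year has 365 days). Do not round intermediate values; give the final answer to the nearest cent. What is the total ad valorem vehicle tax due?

1 January – 8 June 1995: 159 days at 3.65% → €18000 × 3.65% × 159/365 = €286.2000
9 June – 17 September 1995: 101 days at 2.9% → €18000 × 2.9% × 101/365 = €144.4438
18 September – 31 December 1995: 105 days at 4.5% → €18000 × 4.5% × 105/365 = €233.0137
Total = €663.6575

€663.66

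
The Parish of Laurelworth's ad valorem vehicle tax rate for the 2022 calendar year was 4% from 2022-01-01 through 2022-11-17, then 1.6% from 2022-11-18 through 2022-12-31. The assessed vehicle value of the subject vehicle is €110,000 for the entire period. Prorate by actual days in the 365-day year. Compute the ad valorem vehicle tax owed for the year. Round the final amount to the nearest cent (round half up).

2022-01-01 to 2022-11-17: 321 days at 4% → €110,000 × 4% × 321/365 = €3,869.5890
2022-11-18 to 2022-12-31: 44 days at 1.6% → €110,000 × 1.6% × 44/365 = €212.1644
Total = €4,081.7534

€4,081.75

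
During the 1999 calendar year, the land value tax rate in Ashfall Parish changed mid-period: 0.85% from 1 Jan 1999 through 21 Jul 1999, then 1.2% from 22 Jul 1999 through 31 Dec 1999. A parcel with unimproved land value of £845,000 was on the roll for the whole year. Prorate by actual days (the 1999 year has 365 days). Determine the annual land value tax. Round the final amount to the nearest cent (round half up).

£8,503.25

1 Jan – 21 Jul 1999: 202 days at 0.85% → £845,000 × 0.85% × 202/365 = £3,974.9726
22 Jul – 31 Dec 1999: 163 days at 1.2% → £845,000 × 1.2% × 163/365 = £4,528.2740
Total = £8,503.2466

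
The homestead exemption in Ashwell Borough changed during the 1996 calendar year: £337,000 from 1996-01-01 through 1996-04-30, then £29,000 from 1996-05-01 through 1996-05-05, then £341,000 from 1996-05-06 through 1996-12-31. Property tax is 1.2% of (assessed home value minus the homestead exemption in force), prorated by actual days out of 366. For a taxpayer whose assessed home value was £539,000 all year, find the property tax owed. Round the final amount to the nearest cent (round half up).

£2,443.02

1996-01-01 to 1996-04-30: 121 days, exemption £337,000 → (£539,000 − £337,000) × 1.2% × 121/366 = £801.3770
1996-05-01 to 1996-05-05: 5 days, exemption £29,000 → (£539,000 − £29,000) × 1.2% × 5/366 = £83.6066
1996-05-06 to 1996-12-31: 240 days, exemption £341,000 → (£539,000 − £341,000) × 1.2% × 240/366 = £1,558.0328
Total = £2,443.0164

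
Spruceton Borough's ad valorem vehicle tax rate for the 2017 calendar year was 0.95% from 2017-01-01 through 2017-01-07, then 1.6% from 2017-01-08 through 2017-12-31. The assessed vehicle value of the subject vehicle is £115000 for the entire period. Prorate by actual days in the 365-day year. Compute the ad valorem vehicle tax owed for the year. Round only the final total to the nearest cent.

2017-01-01 to 2017-01-07: 7 days at 0.95% → £115000 × 0.95% × 7/365 = £20.9521
2017-01-08 to 2017-12-31: 358 days at 1.6% → £115000 × 1.6% × 358/365 = £1804.7123
Total = £1825.6644

£1825.66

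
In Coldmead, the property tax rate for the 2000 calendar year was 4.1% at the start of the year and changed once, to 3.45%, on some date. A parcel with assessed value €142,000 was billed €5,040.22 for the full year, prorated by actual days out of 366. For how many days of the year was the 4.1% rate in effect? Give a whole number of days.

Let d = days at the first rate; then 366 − d days at the second rate.
€142,000 × [4.1%·d + 3.45%·(366−d)] / 366 = €5,040.22
Solving gives d = 56, so the new rate took effect on February 26, 2000.

56 days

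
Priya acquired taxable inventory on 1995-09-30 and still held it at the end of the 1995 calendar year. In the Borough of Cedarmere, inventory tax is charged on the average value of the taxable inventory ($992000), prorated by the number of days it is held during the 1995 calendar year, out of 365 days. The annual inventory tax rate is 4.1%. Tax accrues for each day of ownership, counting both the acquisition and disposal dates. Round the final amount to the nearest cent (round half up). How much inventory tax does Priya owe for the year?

$10363.00

Days held (1995-09-30 to 1995-12-31): 93 out of 365
Tax = $992000 × 4.1% × 93/365 = $10363.0027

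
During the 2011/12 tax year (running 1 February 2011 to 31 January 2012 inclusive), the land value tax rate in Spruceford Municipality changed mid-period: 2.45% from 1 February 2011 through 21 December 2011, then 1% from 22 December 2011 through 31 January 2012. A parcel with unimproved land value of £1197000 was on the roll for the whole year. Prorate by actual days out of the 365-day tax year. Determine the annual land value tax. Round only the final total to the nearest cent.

£27376.87

1 February – 21 December 2011: 324 days at 2.45% → £1197000 × 2.45% × 324/365 = £26032.2904
22 December 2011 – 31 January 2012: 41 days at 1% → £1197000 × 1% × 41/365 = £1344.5753
Total = £27376.8658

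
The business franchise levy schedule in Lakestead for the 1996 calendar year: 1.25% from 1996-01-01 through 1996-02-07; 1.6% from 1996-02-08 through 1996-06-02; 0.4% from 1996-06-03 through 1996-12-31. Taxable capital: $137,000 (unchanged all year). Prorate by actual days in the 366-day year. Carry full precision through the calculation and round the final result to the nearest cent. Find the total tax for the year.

1996-01-01 to 1996-02-07: 38 days at 1.25% → $137,000 × 1.25% × 38/366 = $177.8005
1996-02-08 to 1996-06-02: 116 days at 1.6% → $137,000 × 1.6% × 116/366 = $694.7322
1996-06-03 to 1996-12-31: 212 days at 0.4% → $137,000 × 0.4% × 212/366 = $317.4208
Total = $1,189.9536

$1,189.95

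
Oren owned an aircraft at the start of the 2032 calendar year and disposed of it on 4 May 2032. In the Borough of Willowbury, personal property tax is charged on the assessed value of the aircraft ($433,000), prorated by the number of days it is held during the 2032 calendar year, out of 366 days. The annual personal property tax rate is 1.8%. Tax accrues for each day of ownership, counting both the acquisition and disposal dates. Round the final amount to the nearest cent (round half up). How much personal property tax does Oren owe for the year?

$2,661.89

Days held (1 Jan – 4 May 2032): 125 out of 366
Tax = $433,000 × 1.8% × 125/366 = $2,661.8852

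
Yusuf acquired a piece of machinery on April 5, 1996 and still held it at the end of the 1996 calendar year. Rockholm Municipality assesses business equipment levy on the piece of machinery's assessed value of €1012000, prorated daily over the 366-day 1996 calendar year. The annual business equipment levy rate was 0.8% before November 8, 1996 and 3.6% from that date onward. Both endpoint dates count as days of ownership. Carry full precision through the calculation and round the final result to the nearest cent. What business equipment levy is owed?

€10175.30

April 5 – November 7, 1996: 217 days at 0.8% → €1012000 × 0.8% × 217/366 = €4800.0874
November 8 – December 31, 1996: 54 days at 3.6% → €1012000 × 3.6% × 54/366 = €5375.2131
Total = €10175.3005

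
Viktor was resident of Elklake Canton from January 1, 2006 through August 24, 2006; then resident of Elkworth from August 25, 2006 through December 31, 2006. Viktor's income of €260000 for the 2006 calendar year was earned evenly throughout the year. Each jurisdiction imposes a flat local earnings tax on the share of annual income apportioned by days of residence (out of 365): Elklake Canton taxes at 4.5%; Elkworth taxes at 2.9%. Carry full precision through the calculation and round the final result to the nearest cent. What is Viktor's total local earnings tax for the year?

Elklake Canton, January 1 – August 24, 2006: 236 days → €260000 × 4.5% × 236/365 = €7564.9315
Elkworth, August 25 – December 31, 2006: 129 days → €260000 × 2.9% × 129/365 = €2664.8219
Total = €10229.7534

€10229.75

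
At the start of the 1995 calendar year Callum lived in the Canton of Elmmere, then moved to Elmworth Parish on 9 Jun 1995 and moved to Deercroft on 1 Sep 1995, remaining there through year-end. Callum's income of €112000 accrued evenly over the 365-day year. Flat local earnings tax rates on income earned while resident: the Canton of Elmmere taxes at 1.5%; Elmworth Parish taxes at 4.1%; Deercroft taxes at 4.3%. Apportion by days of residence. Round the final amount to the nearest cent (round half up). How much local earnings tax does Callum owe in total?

€3398.36

The Canton of Elmmere, 1 Jan – 8 Jun 1995: 159 days → €112000 × 1.5% × 159/365 = €731.8356
Elmworth Parish, 9 Jun – 31 Aug 1995: 84 days → €112000 × 4.1% × 84/365 = €1056.7890
Deercroft, 1 Sep – 31 Dec 1995: 122 days → €112000 × 4.3% × 122/365 = €1609.7315
Total = €3398.3562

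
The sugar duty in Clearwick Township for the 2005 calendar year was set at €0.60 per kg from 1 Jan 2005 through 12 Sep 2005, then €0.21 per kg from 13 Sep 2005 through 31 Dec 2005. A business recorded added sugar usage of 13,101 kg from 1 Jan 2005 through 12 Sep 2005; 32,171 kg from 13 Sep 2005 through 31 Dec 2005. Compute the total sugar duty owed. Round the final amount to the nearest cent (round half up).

1 Jan – 12 Sep 2005: 13,101 kg at €0.60/kg → €7,860.60
13 Sep – 31 Dec 2005: 32,171 kg at €0.21/kg → €6,755.91

€14,616.51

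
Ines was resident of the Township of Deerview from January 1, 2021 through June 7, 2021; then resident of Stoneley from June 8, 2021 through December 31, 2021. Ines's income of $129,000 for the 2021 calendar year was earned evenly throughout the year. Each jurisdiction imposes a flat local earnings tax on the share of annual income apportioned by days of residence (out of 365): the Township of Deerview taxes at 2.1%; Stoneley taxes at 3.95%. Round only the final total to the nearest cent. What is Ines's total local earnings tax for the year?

$4,062.44

The Township of Deerview, January 1 – June 7, 2021: 158 days → $129,000 × 2.1% × 158/365 = $1,172.6630
Stoneley, June 8 – December 31, 2021: 207 days → $129,000 × 3.95% × 207/365 = $2,889.7767
Total = $4,062.4397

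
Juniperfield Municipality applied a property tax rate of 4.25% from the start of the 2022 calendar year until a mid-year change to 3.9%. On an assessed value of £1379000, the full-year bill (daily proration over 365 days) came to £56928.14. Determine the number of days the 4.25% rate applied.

Let d = days at the first rate; then 365 − d days at the second rate.
£1379000 × [4.25%·d + 3.9%·(365−d)] / 365 = £56928.14
Solving gives d = 238, so the new rate took effect on 27 Aug 2022.

238 days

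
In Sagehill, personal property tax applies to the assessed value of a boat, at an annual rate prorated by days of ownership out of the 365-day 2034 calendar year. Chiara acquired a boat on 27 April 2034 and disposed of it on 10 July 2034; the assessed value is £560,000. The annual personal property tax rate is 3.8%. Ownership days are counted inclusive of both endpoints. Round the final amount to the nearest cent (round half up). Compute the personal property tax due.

£4,372.60

Days held (27 April – 10 July 2034): 75 out of 365
Tax = £560,000 × 3.8% × 75/365 = £4,372.6027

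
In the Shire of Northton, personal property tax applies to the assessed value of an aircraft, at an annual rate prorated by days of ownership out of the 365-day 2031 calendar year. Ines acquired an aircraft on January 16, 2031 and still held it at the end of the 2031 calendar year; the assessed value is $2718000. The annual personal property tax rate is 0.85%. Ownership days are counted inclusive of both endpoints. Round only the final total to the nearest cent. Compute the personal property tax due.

Days held (January 16 – December 31, 2031): 350 out of 365
Tax = $2718000 × 0.85% × 350/365 = $22153.5616

$22153.56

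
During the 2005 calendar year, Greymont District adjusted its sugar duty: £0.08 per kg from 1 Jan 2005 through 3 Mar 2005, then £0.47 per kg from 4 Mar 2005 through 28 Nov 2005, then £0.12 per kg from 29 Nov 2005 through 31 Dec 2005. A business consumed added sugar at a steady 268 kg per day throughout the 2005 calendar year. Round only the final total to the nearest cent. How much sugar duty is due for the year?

£36399.76

1 Jan – 3 Mar 2005: 62 days × 268 kg/day = 16,616 kg at £0.08/kg → £1329.28
4 Mar – 28 Nov 2005: 270 days × 268 kg/day = 72,360 kg at £0.47/kg → £34009.20
29 Nov – 31 Dec 2005: 33 days × 268 kg/day = 8,844 kg at £0.12/kg → £1061.28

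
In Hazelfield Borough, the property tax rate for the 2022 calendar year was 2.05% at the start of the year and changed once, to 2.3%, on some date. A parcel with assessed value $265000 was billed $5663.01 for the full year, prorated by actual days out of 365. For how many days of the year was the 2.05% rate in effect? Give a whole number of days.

238 days

Let d = days at the first rate; then 365 − d days at the second rate.
$265000 × [2.05%·d + 2.3%·(365−d)] / 365 = $5663.01
Solving gives d = 238, so the new rate took effect on 27 August 2022.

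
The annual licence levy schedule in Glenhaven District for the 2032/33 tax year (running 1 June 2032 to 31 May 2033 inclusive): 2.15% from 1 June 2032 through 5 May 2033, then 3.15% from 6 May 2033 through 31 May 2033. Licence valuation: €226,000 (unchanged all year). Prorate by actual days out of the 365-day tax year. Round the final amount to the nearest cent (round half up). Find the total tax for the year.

1 June 2032 – 5 May 2033: 339 days at 2.15% → €226,000 × 2.15% × 339/365 = €4,512.8795
6 May – 31 May 2033: 26 days at 3.15% → €226,000 × 3.15% × 26/365 = €507.1068
Total = €5,019.9863

€5,019.99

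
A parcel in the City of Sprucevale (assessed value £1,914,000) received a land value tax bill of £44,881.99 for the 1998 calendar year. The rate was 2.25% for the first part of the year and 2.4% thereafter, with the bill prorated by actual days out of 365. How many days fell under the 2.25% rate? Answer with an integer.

134 days

Let d = days at the first rate; then 365 − d days at the second rate.
£1,914,000 × [2.25%·d + 2.4%·(365−d)] / 365 = £44,881.99
Solving gives d = 134, so the new rate took effect on May 15, 1998.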